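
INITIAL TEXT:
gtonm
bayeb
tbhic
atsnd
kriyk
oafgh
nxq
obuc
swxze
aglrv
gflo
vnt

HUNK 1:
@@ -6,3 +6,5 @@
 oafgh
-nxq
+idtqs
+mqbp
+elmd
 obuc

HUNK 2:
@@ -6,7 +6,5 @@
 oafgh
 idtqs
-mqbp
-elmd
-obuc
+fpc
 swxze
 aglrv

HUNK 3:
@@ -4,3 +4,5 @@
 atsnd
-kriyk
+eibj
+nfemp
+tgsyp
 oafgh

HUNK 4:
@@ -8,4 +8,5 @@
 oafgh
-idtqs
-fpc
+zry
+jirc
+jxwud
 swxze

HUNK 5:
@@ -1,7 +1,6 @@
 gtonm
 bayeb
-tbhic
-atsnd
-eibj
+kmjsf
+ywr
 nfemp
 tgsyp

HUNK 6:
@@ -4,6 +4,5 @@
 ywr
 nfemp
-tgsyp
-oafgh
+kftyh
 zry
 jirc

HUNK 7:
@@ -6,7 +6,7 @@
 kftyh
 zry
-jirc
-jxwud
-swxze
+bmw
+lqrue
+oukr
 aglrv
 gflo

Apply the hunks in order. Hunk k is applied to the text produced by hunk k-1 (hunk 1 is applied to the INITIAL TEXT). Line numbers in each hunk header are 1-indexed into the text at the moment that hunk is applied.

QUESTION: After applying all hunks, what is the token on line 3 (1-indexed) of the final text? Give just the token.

Answer: kmjsf

Derivation:
Hunk 1: at line 6 remove [nxq] add [idtqs,mqbp,elmd] -> 14 lines: gtonm bayeb tbhic atsnd kriyk oafgh idtqs mqbp elmd obuc swxze aglrv gflo vnt
Hunk 2: at line 6 remove [mqbp,elmd,obuc] add [fpc] -> 12 lines: gtonm bayeb tbhic atsnd kriyk oafgh idtqs fpc swxze aglrv gflo vnt
Hunk 3: at line 4 remove [kriyk] add [eibj,nfemp,tgsyp] -> 14 lines: gtonm bayeb tbhic atsnd eibj nfemp tgsyp oafgh idtqs fpc swxze aglrv gflo vnt
Hunk 4: at line 8 remove [idtqs,fpc] add [zry,jirc,jxwud] -> 15 lines: gtonm bayeb tbhic atsnd eibj nfemp tgsyp oafgh zry jirc jxwud swxze aglrv gflo vnt
Hunk 5: at line 1 remove [tbhic,atsnd,eibj] add [kmjsf,ywr] -> 14 lines: gtonm bayeb kmjsf ywr nfemp tgsyp oafgh zry jirc jxwud swxze aglrv gflo vnt
Hunk 6: at line 4 remove [tgsyp,oafgh] add [kftyh] -> 13 lines: gtonm bayeb kmjsf ywr nfemp kftyh zry jirc jxwud swxze aglrv gflo vnt
Hunk 7: at line 6 remove [jirc,jxwud,swxze] add [bmw,lqrue,oukr] -> 13 lines: gtonm bayeb kmjsf ywr nfemp kftyh zry bmw lqrue oukr aglrv gflo vnt
Final line 3: kmjsf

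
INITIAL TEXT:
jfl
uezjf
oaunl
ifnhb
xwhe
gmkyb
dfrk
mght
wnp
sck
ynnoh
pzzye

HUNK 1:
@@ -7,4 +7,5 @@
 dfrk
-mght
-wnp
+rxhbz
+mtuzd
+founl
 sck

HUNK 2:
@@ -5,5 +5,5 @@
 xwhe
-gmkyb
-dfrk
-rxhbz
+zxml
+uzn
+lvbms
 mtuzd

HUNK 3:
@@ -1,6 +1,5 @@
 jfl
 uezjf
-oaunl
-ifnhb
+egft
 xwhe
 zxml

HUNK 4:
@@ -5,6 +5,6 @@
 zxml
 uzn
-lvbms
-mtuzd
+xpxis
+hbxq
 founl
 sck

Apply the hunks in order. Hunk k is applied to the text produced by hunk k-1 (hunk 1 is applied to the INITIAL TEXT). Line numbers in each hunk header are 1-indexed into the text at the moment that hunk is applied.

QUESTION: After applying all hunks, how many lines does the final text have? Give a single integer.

Hunk 1: at line 7 remove [mght,wnp] add [rxhbz,mtuzd,founl] -> 13 lines: jfl uezjf oaunl ifnhb xwhe gmkyb dfrk rxhbz mtuzd founl sck ynnoh pzzye
Hunk 2: at line 5 remove [gmkyb,dfrk,rxhbz] add [zxml,uzn,lvbms] -> 13 lines: jfl uezjf oaunl ifnhb xwhe zxml uzn lvbms mtuzd founl sck ynnoh pzzye
Hunk 3: at line 1 remove [oaunl,ifnhb] add [egft] -> 12 lines: jfl uezjf egft xwhe zxml uzn lvbms mtuzd founl sck ynnoh pzzye
Hunk 4: at line 5 remove [lvbms,mtuzd] add [xpxis,hbxq] -> 12 lines: jfl uezjf egft xwhe zxml uzn xpxis hbxq founl sck ynnoh pzzye
Final line count: 12

Answer: 12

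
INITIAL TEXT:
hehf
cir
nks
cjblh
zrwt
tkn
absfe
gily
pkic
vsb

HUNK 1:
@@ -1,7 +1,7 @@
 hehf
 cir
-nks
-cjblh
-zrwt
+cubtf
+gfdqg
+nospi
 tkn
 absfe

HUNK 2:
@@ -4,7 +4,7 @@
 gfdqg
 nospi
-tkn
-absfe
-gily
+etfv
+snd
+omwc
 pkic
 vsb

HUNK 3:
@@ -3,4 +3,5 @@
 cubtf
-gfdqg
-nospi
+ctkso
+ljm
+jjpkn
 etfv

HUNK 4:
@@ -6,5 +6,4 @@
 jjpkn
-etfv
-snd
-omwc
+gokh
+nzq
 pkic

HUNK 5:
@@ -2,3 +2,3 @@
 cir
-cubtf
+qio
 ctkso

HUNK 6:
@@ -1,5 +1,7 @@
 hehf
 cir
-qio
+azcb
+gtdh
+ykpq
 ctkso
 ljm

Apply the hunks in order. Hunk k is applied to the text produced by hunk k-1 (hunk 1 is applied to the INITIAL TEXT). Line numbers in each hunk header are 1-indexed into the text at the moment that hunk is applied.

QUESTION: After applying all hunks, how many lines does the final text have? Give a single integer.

Hunk 1: at line 1 remove [nks,cjblh,zrwt] add [cubtf,gfdqg,nospi] -> 10 lines: hehf cir cubtf gfdqg nospi tkn absfe gily pkic vsb
Hunk 2: at line 4 remove [tkn,absfe,gily] add [etfv,snd,omwc] -> 10 lines: hehf cir cubtf gfdqg nospi etfv snd omwc pkic vsb
Hunk 3: at line 3 remove [gfdqg,nospi] add [ctkso,ljm,jjpkn] -> 11 lines: hehf cir cubtf ctkso ljm jjpkn etfv snd omwc pkic vsb
Hunk 4: at line 6 remove [etfv,snd,omwc] add [gokh,nzq] -> 10 lines: hehf cir cubtf ctkso ljm jjpkn gokh nzq pkic vsb
Hunk 5: at line 2 remove [cubtf] add [qio] -> 10 lines: hehf cir qio ctkso ljm jjpkn gokh nzq pkic vsb
Hunk 6: at line 1 remove [qio] add [azcb,gtdh,ykpq] -> 12 lines: hehf cir azcb gtdh ykpq ctkso ljm jjpkn gokh nzq pkic vsb
Final line count: 12

Answer: 12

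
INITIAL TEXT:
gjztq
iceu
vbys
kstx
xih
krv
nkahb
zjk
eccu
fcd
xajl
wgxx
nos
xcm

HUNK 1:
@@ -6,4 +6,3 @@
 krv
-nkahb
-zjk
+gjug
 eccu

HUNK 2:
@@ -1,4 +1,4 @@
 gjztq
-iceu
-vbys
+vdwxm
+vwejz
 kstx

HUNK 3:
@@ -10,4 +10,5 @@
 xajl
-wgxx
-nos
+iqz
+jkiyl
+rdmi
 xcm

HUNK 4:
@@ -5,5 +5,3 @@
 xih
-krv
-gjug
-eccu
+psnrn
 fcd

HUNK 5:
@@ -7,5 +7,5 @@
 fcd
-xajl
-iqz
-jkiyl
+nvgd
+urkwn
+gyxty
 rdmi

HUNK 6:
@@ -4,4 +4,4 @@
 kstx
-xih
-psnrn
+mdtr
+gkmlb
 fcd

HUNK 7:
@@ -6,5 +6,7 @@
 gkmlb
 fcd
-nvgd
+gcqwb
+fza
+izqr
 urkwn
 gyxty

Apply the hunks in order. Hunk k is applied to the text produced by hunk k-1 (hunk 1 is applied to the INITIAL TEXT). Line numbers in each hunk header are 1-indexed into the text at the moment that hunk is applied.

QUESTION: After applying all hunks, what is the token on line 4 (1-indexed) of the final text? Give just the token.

Hunk 1: at line 6 remove [nkahb,zjk] add [gjug] -> 13 lines: gjztq iceu vbys kstx xih krv gjug eccu fcd xajl wgxx nos xcm
Hunk 2: at line 1 remove [iceu,vbys] add [vdwxm,vwejz] -> 13 lines: gjztq vdwxm vwejz kstx xih krv gjug eccu fcd xajl wgxx nos xcm
Hunk 3: at line 10 remove [wgxx,nos] add [iqz,jkiyl,rdmi] -> 14 lines: gjztq vdwxm vwejz kstx xih krv gjug eccu fcd xajl iqz jkiyl rdmi xcm
Hunk 4: at line 5 remove [krv,gjug,eccu] add [psnrn] -> 12 lines: gjztq vdwxm vwejz kstx xih psnrn fcd xajl iqz jkiyl rdmi xcm
Hunk 5: at line 7 remove [xajl,iqz,jkiyl] add [nvgd,urkwn,gyxty] -> 12 lines: gjztq vdwxm vwejz kstx xih psnrn fcd nvgd urkwn gyxty rdmi xcm
Hunk 6: at line 4 remove [xih,psnrn] add [mdtr,gkmlb] -> 12 lines: gjztq vdwxm vwejz kstx mdtr gkmlb fcd nvgd urkwn gyxty rdmi xcm
Hunk 7: at line 6 remove [nvgd] add [gcqwb,fza,izqr] -> 14 lines: gjztq vdwxm vwejz kstx mdtr gkmlb fcd gcqwb fza izqr urkwn gyxty rdmi xcm
Final line 4: kstx

Answer: kstx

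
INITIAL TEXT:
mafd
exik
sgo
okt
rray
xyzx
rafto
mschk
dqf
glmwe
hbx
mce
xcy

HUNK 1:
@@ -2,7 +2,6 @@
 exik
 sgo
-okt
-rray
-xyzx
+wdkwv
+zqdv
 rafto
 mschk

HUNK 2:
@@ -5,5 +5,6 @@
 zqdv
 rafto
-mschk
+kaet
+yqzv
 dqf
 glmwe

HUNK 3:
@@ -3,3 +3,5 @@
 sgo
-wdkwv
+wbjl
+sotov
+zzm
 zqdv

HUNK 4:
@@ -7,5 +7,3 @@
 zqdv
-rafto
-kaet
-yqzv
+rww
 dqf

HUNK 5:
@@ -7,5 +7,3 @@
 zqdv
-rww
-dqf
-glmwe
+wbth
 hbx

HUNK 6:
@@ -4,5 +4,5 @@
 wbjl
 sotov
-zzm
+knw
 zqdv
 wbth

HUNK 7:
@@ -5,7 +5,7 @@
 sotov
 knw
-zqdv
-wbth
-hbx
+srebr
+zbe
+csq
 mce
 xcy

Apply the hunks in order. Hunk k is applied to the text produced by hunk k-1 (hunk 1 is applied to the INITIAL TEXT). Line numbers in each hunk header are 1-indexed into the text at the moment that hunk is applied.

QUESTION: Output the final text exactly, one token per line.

Hunk 1: at line 2 remove [okt,rray,xyzx] add [wdkwv,zqdv] -> 12 lines: mafd exik sgo wdkwv zqdv rafto mschk dqf glmwe hbx mce xcy
Hunk 2: at line 5 remove [mschk] add [kaet,yqzv] -> 13 lines: mafd exik sgo wdkwv zqdv rafto kaet yqzv dqf glmwe hbx mce xcy
Hunk 3: at line 3 remove [wdkwv] add [wbjl,sotov,zzm] -> 15 lines: mafd exik sgo wbjl sotov zzm zqdv rafto kaet yqzv dqf glmwe hbx mce xcy
Hunk 4: at line 7 remove [rafto,kaet,yqzv] add [rww] -> 13 lines: mafd exik sgo wbjl sotov zzm zqdv rww dqf glmwe hbx mce xcy
Hunk 5: at line 7 remove [rww,dqf,glmwe] add [wbth] -> 11 lines: mafd exik sgo wbjl sotov zzm zqdv wbth hbx mce xcy
Hunk 6: at line 4 remove [zzm] add [knw] -> 11 lines: mafd exik sgo wbjl sotov knw zqdv wbth hbx mce xcy
Hunk 7: at line 5 remove [zqdv,wbth,hbx] add [srebr,zbe,csq] -> 11 lines: mafd exik sgo wbjl sotov knw srebr zbe csq mce xcy

Answer: mafd
exik
sgo
wbjl
sotov
knw
srebr
zbe
csq
mce
xcy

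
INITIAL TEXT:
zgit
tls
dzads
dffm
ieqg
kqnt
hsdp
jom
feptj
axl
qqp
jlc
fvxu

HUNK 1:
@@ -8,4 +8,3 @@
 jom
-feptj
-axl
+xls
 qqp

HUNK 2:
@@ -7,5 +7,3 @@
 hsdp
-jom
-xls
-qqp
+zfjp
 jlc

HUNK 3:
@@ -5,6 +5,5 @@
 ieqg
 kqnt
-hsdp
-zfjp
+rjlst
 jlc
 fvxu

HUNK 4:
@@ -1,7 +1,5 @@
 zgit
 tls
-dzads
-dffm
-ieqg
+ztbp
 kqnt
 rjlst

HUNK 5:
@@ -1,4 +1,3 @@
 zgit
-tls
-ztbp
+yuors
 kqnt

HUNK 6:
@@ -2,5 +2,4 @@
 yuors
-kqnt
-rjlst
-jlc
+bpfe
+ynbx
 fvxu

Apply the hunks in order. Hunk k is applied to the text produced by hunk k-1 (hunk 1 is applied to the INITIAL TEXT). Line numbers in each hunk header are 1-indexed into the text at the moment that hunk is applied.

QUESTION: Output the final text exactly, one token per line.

Hunk 1: at line 8 remove [feptj,axl] add [xls] -> 12 lines: zgit tls dzads dffm ieqg kqnt hsdp jom xls qqp jlc fvxu
Hunk 2: at line 7 remove [jom,xls,qqp] add [zfjp] -> 10 lines: zgit tls dzads dffm ieqg kqnt hsdp zfjp jlc fvxu
Hunk 3: at line 5 remove [hsdp,zfjp] add [rjlst] -> 9 lines: zgit tls dzads dffm ieqg kqnt rjlst jlc fvxu
Hunk 4: at line 1 remove [dzads,dffm,ieqg] add [ztbp] -> 7 lines: zgit tls ztbp kqnt rjlst jlc fvxu
Hunk 5: at line 1 remove [tls,ztbp] add [yuors] -> 6 lines: zgit yuors kqnt rjlst jlc fvxu
Hunk 6: at line 2 remove [kqnt,rjlst,jlc] add [bpfe,ynbx] -> 5 lines: zgit yuors bpfe ynbx fvxu

Answer: zgit
yuors
bpfe
ynbx
fvxu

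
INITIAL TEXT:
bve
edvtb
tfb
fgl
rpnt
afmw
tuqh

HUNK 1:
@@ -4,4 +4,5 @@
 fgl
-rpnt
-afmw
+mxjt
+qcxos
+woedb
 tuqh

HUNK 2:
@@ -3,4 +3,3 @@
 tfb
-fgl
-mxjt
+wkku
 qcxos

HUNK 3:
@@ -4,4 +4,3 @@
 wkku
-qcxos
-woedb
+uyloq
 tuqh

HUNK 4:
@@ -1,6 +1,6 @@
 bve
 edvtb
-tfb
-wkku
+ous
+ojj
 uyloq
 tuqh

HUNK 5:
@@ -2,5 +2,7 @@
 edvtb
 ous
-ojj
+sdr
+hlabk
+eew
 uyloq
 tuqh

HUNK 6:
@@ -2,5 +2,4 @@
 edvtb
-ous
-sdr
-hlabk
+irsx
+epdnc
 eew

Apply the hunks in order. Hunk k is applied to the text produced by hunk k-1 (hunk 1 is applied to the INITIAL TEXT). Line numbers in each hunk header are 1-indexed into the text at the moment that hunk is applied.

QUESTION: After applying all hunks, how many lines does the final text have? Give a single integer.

Hunk 1: at line 4 remove [rpnt,afmw] add [mxjt,qcxos,woedb] -> 8 lines: bve edvtb tfb fgl mxjt qcxos woedb tuqh
Hunk 2: at line 3 remove [fgl,mxjt] add [wkku] -> 7 lines: bve edvtb tfb wkku qcxos woedb tuqh
Hunk 3: at line 4 remove [qcxos,woedb] add [uyloq] -> 6 lines: bve edvtb tfb wkku uyloq tuqh
Hunk 4: at line 1 remove [tfb,wkku] add [ous,ojj] -> 6 lines: bve edvtb ous ojj uyloq tuqh
Hunk 5: at line 2 remove [ojj] add [sdr,hlabk,eew] -> 8 lines: bve edvtb ous sdr hlabk eew uyloq tuqh
Hunk 6: at line 2 remove [ous,sdr,hlabk] add [irsx,epdnc] -> 7 lines: bve edvtb irsx epdnc eew uyloq tuqh
Final line count: 7

Answer: 7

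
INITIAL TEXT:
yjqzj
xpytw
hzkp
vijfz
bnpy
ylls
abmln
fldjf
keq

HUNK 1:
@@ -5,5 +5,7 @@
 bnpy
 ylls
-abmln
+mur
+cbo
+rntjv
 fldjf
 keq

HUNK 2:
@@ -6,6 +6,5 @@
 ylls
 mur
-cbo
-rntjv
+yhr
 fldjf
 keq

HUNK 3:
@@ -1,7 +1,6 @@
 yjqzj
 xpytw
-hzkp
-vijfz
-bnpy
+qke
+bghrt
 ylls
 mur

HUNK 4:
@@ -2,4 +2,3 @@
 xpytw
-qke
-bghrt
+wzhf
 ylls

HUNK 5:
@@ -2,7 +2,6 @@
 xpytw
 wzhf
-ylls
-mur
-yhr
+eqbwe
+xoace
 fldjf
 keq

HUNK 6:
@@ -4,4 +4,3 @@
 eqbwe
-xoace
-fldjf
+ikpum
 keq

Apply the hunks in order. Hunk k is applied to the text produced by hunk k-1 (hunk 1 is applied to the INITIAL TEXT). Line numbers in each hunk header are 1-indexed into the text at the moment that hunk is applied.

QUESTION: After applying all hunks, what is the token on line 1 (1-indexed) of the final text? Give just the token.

Answer: yjqzj

Derivation:
Hunk 1: at line 5 remove [abmln] add [mur,cbo,rntjv] -> 11 lines: yjqzj xpytw hzkp vijfz bnpy ylls mur cbo rntjv fldjf keq
Hunk 2: at line 6 remove [cbo,rntjv] add [yhr] -> 10 lines: yjqzj xpytw hzkp vijfz bnpy ylls mur yhr fldjf keq
Hunk 3: at line 1 remove [hzkp,vijfz,bnpy] add [qke,bghrt] -> 9 lines: yjqzj xpytw qke bghrt ylls mur yhr fldjf keq
Hunk 4: at line 2 remove [qke,bghrt] add [wzhf] -> 8 lines: yjqzj xpytw wzhf ylls mur yhr fldjf keq
Hunk 5: at line 2 remove [ylls,mur,yhr] add [eqbwe,xoace] -> 7 lines: yjqzj xpytw wzhf eqbwe xoace fldjf keq
Hunk 6: at line 4 remove [xoace,fldjf] add [ikpum] -> 6 lines: yjqzj xpytw wzhf eqbwe ikpum keq
Final line 1: yjqzj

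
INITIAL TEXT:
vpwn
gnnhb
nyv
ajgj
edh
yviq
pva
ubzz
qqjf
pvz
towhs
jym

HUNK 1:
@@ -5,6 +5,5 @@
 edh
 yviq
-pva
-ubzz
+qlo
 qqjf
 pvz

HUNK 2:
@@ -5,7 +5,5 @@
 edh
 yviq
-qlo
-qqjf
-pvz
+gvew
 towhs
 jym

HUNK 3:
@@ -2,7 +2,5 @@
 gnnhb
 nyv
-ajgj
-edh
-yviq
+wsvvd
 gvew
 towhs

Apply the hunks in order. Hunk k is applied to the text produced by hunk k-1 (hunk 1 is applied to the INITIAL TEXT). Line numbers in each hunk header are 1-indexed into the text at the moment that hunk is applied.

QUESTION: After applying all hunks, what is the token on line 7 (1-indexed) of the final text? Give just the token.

Answer: jym

Derivation:
Hunk 1: at line 5 remove [pva,ubzz] add [qlo] -> 11 lines: vpwn gnnhb nyv ajgj edh yviq qlo qqjf pvz towhs jym
Hunk 2: at line 5 remove [qlo,qqjf,pvz] add [gvew] -> 9 lines: vpwn gnnhb nyv ajgj edh yviq gvew towhs jym
Hunk 3: at line 2 remove [ajgj,edh,yviq] add [wsvvd] -> 7 lines: vpwn gnnhb nyv wsvvd gvew towhs jym
Final line 7: jym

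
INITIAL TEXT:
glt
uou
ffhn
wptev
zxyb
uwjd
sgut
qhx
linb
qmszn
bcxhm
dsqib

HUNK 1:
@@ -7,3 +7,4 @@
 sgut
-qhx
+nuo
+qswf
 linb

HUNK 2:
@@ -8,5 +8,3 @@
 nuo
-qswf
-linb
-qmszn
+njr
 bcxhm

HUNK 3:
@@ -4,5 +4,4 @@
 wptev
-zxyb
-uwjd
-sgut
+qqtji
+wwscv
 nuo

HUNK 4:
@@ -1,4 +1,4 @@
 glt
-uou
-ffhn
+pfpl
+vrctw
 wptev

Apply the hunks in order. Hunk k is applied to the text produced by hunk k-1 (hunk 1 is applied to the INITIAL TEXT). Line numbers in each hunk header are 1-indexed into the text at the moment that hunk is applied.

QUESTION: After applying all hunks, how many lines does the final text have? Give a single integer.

Answer: 10

Derivation:
Hunk 1: at line 7 remove [qhx] add [nuo,qswf] -> 13 lines: glt uou ffhn wptev zxyb uwjd sgut nuo qswf linb qmszn bcxhm dsqib
Hunk 2: at line 8 remove [qswf,linb,qmszn] add [njr] -> 11 lines: glt uou ffhn wptev zxyb uwjd sgut nuo njr bcxhm dsqib
Hunk 3: at line 4 remove [zxyb,uwjd,sgut] add [qqtji,wwscv] -> 10 lines: glt uou ffhn wptev qqtji wwscv nuo njr bcxhm dsqib
Hunk 4: at line 1 remove [uou,ffhn] add [pfpl,vrctw] -> 10 lines: glt pfpl vrctw wptev qqtji wwscv nuo njr bcxhm dsqib
Final line count: 10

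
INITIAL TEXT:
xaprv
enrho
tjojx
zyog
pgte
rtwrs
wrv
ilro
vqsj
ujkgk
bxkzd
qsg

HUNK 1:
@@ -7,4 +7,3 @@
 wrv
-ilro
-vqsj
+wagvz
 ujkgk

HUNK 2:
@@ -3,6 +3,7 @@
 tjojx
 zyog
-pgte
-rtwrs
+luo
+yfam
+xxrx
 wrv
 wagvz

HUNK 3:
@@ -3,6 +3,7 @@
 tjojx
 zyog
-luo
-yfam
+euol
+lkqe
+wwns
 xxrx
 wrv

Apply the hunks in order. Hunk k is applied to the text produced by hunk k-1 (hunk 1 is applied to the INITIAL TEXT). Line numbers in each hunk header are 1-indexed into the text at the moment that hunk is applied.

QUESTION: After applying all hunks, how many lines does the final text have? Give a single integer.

Hunk 1: at line 7 remove [ilro,vqsj] add [wagvz] -> 11 lines: xaprv enrho tjojx zyog pgte rtwrs wrv wagvz ujkgk bxkzd qsg
Hunk 2: at line 3 remove [pgte,rtwrs] add [luo,yfam,xxrx] -> 12 lines: xaprv enrho tjojx zyog luo yfam xxrx wrv wagvz ujkgk bxkzd qsg
Hunk 3: at line 3 remove [luo,yfam] add [euol,lkqe,wwns] -> 13 lines: xaprv enrho tjojx zyog euol lkqe wwns xxrx wrv wagvz ujkgk bxkzd qsg
Final line count: 13

Answer: 13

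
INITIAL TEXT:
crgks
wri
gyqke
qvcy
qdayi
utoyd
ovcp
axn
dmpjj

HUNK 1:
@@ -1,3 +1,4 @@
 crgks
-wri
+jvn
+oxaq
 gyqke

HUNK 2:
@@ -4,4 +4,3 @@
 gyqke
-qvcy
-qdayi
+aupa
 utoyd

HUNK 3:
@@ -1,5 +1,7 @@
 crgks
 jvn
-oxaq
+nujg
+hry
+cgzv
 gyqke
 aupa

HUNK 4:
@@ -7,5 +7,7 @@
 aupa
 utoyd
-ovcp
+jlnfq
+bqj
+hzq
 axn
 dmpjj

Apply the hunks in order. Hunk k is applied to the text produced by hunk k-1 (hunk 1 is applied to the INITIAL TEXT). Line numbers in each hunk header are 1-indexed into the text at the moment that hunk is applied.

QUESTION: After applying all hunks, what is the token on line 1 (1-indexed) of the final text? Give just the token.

Answer: crgks

Derivation:
Hunk 1: at line 1 remove [wri] add [jvn,oxaq] -> 10 lines: crgks jvn oxaq gyqke qvcy qdayi utoyd ovcp axn dmpjj
Hunk 2: at line 4 remove [qvcy,qdayi] add [aupa] -> 9 lines: crgks jvn oxaq gyqke aupa utoyd ovcp axn dmpjj
Hunk 3: at line 1 remove [oxaq] add [nujg,hry,cgzv] -> 11 lines: crgks jvn nujg hry cgzv gyqke aupa utoyd ovcp axn dmpjj
Hunk 4: at line 7 remove [ovcp] add [jlnfq,bqj,hzq] -> 13 lines: crgks jvn nujg hry cgzv gyqke aupa utoyd jlnfq bqj hzq axn dmpjj
Final line 1: crgks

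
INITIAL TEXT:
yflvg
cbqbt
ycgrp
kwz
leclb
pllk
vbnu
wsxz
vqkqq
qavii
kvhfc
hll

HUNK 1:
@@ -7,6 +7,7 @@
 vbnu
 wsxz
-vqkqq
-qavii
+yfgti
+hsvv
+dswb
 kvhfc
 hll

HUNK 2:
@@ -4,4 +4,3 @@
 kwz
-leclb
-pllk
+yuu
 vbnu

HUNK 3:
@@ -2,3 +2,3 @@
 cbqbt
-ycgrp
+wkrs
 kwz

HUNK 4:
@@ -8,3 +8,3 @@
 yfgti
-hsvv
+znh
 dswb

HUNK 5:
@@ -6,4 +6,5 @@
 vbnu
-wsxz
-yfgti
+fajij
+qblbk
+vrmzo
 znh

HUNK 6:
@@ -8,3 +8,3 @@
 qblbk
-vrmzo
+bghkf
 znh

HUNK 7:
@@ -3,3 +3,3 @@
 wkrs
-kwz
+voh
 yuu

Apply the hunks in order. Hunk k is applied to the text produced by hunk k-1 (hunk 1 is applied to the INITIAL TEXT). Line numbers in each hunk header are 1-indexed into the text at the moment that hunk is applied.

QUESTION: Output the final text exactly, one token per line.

Answer: yflvg
cbqbt
wkrs
voh
yuu
vbnu
fajij
qblbk
bghkf
znh
dswb
kvhfc
hll

Derivation:
Hunk 1: at line 7 remove [vqkqq,qavii] add [yfgti,hsvv,dswb] -> 13 lines: yflvg cbqbt ycgrp kwz leclb pllk vbnu wsxz yfgti hsvv dswb kvhfc hll
Hunk 2: at line 4 remove [leclb,pllk] add [yuu] -> 12 lines: yflvg cbqbt ycgrp kwz yuu vbnu wsxz yfgti hsvv dswb kvhfc hll
Hunk 3: at line 2 remove [ycgrp] add [wkrs] -> 12 lines: yflvg cbqbt wkrs kwz yuu vbnu wsxz yfgti hsvv dswb kvhfc hll
Hunk 4: at line 8 remove [hsvv] add [znh] -> 12 lines: yflvg cbqbt wkrs kwz yuu vbnu wsxz yfgti znh dswb kvhfc hll
Hunk 5: at line 6 remove [wsxz,yfgti] add [fajij,qblbk,vrmzo] -> 13 lines: yflvg cbqbt wkrs kwz yuu vbnu fajij qblbk vrmzo znh dswb kvhfc hll
Hunk 6: at line 8 remove [vrmzo] add [bghkf] -> 13 lines: yflvg cbqbt wkrs kwz yuu vbnu fajij qblbk bghkf znh dswb kvhfc hll
Hunk 7: at line 3 remove [kwz] add [voh] -> 13 lines: yflvg cbqbt wkrs voh yuu vbnu fajij qblbk bghkf znh dswb kvhfc hll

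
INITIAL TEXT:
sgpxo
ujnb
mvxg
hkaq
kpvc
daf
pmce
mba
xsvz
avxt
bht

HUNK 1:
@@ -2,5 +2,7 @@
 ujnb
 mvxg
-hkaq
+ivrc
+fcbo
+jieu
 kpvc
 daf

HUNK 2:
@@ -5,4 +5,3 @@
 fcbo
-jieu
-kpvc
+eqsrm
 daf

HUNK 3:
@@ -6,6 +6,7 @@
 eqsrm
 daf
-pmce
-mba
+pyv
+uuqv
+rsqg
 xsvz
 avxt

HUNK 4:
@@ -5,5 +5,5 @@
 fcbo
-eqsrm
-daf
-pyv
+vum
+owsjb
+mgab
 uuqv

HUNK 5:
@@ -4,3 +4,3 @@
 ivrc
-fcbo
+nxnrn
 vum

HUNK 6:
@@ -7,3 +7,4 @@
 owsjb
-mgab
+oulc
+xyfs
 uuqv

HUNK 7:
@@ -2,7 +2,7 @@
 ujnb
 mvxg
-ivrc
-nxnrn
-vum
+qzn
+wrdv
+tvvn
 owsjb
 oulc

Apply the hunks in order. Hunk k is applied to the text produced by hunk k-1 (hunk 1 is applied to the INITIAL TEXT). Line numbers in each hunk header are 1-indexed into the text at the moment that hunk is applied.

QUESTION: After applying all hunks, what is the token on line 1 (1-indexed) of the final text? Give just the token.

Answer: sgpxo

Derivation:
Hunk 1: at line 2 remove [hkaq] add [ivrc,fcbo,jieu] -> 13 lines: sgpxo ujnb mvxg ivrc fcbo jieu kpvc daf pmce mba xsvz avxt bht
Hunk 2: at line 5 remove [jieu,kpvc] add [eqsrm] -> 12 lines: sgpxo ujnb mvxg ivrc fcbo eqsrm daf pmce mba xsvz avxt bht
Hunk 3: at line 6 remove [pmce,mba] add [pyv,uuqv,rsqg] -> 13 lines: sgpxo ujnb mvxg ivrc fcbo eqsrm daf pyv uuqv rsqg xsvz avxt bht
Hunk 4: at line 5 remove [eqsrm,daf,pyv] add [vum,owsjb,mgab] -> 13 lines: sgpxo ujnb mvxg ivrc fcbo vum owsjb mgab uuqv rsqg xsvz avxt bht
Hunk 5: at line 4 remove [fcbo] add [nxnrn] -> 13 lines: sgpxo ujnb mvxg ivrc nxnrn vum owsjb mgab uuqv rsqg xsvz avxt bht
Hunk 6: at line 7 remove [mgab] add [oulc,xyfs] -> 14 lines: sgpxo ujnb mvxg ivrc nxnrn vum owsjb oulc xyfs uuqv rsqg xsvz avxt bht
Hunk 7: at line 2 remove [ivrc,nxnrn,vum] add [qzn,wrdv,tvvn] -> 14 lines: sgpxo ujnb mvxg qzn wrdv tvvn owsjb oulc xyfs uuqv rsqg xsvz avxt bht
Final line 1: sgpxo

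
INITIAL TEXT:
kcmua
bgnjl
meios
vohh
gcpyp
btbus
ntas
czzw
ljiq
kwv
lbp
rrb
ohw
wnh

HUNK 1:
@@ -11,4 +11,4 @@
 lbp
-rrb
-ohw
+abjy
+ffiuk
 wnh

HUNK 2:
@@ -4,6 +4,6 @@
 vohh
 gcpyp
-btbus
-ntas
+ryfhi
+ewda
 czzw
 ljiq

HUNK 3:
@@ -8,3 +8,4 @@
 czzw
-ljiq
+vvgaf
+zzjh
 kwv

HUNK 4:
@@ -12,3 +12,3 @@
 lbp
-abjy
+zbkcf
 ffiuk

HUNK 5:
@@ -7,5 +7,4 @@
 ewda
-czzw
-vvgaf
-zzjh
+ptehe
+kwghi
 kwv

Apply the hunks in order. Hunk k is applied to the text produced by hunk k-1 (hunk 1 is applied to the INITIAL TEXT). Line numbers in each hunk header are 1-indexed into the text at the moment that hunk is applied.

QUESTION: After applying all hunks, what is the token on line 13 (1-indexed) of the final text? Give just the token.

Answer: ffiuk

Derivation:
Hunk 1: at line 11 remove [rrb,ohw] add [abjy,ffiuk] -> 14 lines: kcmua bgnjl meios vohh gcpyp btbus ntas czzw ljiq kwv lbp abjy ffiuk wnh
Hunk 2: at line 4 remove [btbus,ntas] add [ryfhi,ewda] -> 14 lines: kcmua bgnjl meios vohh gcpyp ryfhi ewda czzw ljiq kwv lbp abjy ffiuk wnh
Hunk 3: at line 8 remove [ljiq] add [vvgaf,zzjh] -> 15 lines: kcmua bgnjl meios vohh gcpyp ryfhi ewda czzw vvgaf zzjh kwv lbp abjy ffiuk wnh
Hunk 4: at line 12 remove [abjy] add [zbkcf] -> 15 lines: kcmua bgnjl meios vohh gcpyp ryfhi ewda czzw vvgaf zzjh kwv lbp zbkcf ffiuk wnh
Hunk 5: at line 7 remove [czzw,vvgaf,zzjh] add [ptehe,kwghi] -> 14 lines: kcmua bgnjl meios vohh gcpyp ryfhi ewda ptehe kwghi kwv lbp zbkcf ffiuk wnh
Final line 13: ffiuk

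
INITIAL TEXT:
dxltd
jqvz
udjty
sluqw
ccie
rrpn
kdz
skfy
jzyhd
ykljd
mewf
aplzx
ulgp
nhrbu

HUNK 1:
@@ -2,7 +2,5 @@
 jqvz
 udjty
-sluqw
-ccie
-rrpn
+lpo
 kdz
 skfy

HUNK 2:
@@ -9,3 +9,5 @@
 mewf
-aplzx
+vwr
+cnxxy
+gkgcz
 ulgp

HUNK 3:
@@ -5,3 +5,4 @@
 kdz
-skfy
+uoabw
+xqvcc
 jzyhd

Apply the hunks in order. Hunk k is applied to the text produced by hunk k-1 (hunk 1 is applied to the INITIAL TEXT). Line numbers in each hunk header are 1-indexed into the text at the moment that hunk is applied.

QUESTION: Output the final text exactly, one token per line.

Answer: dxltd
jqvz
udjty
lpo
kdz
uoabw
xqvcc
jzyhd
ykljd
mewf
vwr
cnxxy
gkgcz
ulgp
nhrbu

Derivation:
Hunk 1: at line 2 remove [sluqw,ccie,rrpn] add [lpo] -> 12 lines: dxltd jqvz udjty lpo kdz skfy jzyhd ykljd mewf aplzx ulgp nhrbu
Hunk 2: at line 9 remove [aplzx] add [vwr,cnxxy,gkgcz] -> 14 lines: dxltd jqvz udjty lpo kdz skfy jzyhd ykljd mewf vwr cnxxy gkgcz ulgp nhrbu
Hunk 3: at line 5 remove [skfy] add [uoabw,xqvcc] -> 15 lines: dxltd jqvz udjty lpo kdz uoabw xqvcc jzyhd ykljd mewf vwr cnxxy gkgcz ulgp nhrbu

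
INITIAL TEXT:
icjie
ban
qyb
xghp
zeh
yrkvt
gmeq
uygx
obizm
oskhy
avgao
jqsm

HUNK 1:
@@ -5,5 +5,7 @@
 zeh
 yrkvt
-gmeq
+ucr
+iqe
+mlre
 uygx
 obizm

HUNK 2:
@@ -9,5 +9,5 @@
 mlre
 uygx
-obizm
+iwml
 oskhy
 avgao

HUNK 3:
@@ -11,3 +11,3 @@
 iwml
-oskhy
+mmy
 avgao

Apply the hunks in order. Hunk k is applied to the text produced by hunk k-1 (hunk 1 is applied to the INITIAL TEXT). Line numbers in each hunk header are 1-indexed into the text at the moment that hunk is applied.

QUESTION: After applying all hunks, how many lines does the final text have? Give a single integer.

Answer: 14

Derivation:
Hunk 1: at line 5 remove [gmeq] add [ucr,iqe,mlre] -> 14 lines: icjie ban qyb xghp zeh yrkvt ucr iqe mlre uygx obizm oskhy avgao jqsm
Hunk 2: at line 9 remove [obizm] add [iwml] -> 14 lines: icjie ban qyb xghp zeh yrkvt ucr iqe mlre uygx iwml oskhy avgao jqsm
Hunk 3: at line 11 remove [oskhy] add [mmy] -> 14 lines: icjie ban qyb xghp zeh yrkvt ucr iqe mlre uygx iwml mmy avgao jqsm
Final line count: 14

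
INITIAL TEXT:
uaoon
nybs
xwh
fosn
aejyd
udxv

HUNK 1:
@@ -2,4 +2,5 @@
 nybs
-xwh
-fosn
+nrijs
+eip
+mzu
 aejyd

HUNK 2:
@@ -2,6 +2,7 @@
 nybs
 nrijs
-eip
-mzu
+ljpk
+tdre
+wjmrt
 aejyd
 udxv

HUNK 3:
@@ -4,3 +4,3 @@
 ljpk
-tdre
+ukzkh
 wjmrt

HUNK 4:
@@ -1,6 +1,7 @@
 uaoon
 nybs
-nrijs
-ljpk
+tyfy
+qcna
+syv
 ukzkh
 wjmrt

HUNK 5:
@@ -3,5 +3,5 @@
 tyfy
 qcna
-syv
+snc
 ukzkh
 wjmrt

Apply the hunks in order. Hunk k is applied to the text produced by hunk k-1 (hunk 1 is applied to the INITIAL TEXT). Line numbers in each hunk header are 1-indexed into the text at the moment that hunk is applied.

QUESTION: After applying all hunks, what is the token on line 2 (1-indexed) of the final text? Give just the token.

Answer: nybs

Derivation:
Hunk 1: at line 2 remove [xwh,fosn] add [nrijs,eip,mzu] -> 7 lines: uaoon nybs nrijs eip mzu aejyd udxv
Hunk 2: at line 2 remove [eip,mzu] add [ljpk,tdre,wjmrt] -> 8 lines: uaoon nybs nrijs ljpk tdre wjmrt aejyd udxv
Hunk 3: at line 4 remove [tdre] add [ukzkh] -> 8 lines: uaoon nybs nrijs ljpk ukzkh wjmrt aejyd udxv
Hunk 4: at line 1 remove [nrijs,ljpk] add [tyfy,qcna,syv] -> 9 lines: uaoon nybs tyfy qcna syv ukzkh wjmrt aejyd udxv
Hunk 5: at line 3 remove [syv] add [snc] -> 9 lines: uaoon nybs tyfy qcna snc ukzkh wjmrt aejyd udxv
Final line 2: nybs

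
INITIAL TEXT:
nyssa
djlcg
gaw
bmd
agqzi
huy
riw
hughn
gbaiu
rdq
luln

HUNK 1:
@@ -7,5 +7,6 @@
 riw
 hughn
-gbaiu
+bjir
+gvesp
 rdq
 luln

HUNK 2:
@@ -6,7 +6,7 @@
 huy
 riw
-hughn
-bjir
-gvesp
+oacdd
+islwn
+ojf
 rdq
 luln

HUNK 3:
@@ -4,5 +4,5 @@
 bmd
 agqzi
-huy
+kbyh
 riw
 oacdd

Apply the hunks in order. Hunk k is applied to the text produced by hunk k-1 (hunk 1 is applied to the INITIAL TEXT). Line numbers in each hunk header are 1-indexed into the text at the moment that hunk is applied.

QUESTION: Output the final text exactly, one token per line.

Hunk 1: at line 7 remove [gbaiu] add [bjir,gvesp] -> 12 lines: nyssa djlcg gaw bmd agqzi huy riw hughn bjir gvesp rdq luln
Hunk 2: at line 6 remove [hughn,bjir,gvesp] add [oacdd,islwn,ojf] -> 12 lines: nyssa djlcg gaw bmd agqzi huy riw oacdd islwn ojf rdq luln
Hunk 3: at line 4 remove [huy] add [kbyh] -> 12 lines: nyssa djlcg gaw bmd agqzi kbyh riw oacdd islwn ojf rdq luln

Answer: nyssa
djlcg
gaw
bmd
agqzi
kbyh
riw
oacdd
islwn
ojf
rdq
luln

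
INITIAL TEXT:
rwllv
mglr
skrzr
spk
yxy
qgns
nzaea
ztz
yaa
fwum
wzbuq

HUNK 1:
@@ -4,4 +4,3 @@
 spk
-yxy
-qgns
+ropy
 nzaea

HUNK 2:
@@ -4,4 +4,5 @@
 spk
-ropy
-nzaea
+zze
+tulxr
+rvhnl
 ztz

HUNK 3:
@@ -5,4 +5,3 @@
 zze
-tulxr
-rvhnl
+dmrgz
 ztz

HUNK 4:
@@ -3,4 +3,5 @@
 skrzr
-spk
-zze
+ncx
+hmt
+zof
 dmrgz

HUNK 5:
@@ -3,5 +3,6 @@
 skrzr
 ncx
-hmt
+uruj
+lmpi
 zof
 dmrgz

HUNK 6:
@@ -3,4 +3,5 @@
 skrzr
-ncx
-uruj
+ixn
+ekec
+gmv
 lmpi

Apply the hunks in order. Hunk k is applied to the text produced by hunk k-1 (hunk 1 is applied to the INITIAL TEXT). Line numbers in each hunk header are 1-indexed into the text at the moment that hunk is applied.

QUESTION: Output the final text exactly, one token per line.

Answer: rwllv
mglr
skrzr
ixn
ekec
gmv
lmpi
zof
dmrgz
ztz
yaa
fwum
wzbuq

Derivation:
Hunk 1: at line 4 remove [yxy,qgns] add [ropy] -> 10 lines: rwllv mglr skrzr spk ropy nzaea ztz yaa fwum wzbuq
Hunk 2: at line 4 remove [ropy,nzaea] add [zze,tulxr,rvhnl] -> 11 lines: rwllv mglr skrzr spk zze tulxr rvhnl ztz yaa fwum wzbuq
Hunk 3: at line 5 remove [tulxr,rvhnl] add [dmrgz] -> 10 lines: rwllv mglr skrzr spk zze dmrgz ztz yaa fwum wzbuq
Hunk 4: at line 3 remove [spk,zze] add [ncx,hmt,zof] -> 11 lines: rwllv mglr skrzr ncx hmt zof dmrgz ztz yaa fwum wzbuq
Hunk 5: at line 3 remove [hmt] add [uruj,lmpi] -> 12 lines: rwllv mglr skrzr ncx uruj lmpi zof dmrgz ztz yaa fwum wzbuq
Hunk 6: at line 3 remove [ncx,uruj] add [ixn,ekec,gmv] -> 13 lines: rwllv mglr skrzr ixn ekec gmv lmpi zof dmrgz ztz yaa fwum wzbuq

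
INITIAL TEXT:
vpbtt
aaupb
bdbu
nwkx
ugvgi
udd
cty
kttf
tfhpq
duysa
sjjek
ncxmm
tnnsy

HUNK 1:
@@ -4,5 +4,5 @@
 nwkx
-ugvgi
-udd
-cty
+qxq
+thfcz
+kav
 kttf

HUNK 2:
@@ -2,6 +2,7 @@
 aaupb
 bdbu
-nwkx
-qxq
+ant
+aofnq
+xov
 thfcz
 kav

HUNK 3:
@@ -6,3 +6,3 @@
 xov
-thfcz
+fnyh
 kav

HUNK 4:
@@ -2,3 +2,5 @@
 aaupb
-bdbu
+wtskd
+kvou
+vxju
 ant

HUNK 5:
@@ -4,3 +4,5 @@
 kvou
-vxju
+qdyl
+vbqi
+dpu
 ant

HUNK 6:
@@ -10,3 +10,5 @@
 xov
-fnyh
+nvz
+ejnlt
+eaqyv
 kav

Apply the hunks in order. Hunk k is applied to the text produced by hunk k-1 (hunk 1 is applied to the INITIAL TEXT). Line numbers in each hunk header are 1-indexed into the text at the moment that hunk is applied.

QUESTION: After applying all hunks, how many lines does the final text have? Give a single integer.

Hunk 1: at line 4 remove [ugvgi,udd,cty] add [qxq,thfcz,kav] -> 13 lines: vpbtt aaupb bdbu nwkx qxq thfcz kav kttf tfhpq duysa sjjek ncxmm tnnsy
Hunk 2: at line 2 remove [nwkx,qxq] add [ant,aofnq,xov] -> 14 lines: vpbtt aaupb bdbu ant aofnq xov thfcz kav kttf tfhpq duysa sjjek ncxmm tnnsy
Hunk 3: at line 6 remove [thfcz] add [fnyh] -> 14 lines: vpbtt aaupb bdbu ant aofnq xov fnyh kav kttf tfhpq duysa sjjek ncxmm tnnsy
Hunk 4: at line 2 remove [bdbu] add [wtskd,kvou,vxju] -> 16 lines: vpbtt aaupb wtskd kvou vxju ant aofnq xov fnyh kav kttf tfhpq duysa sjjek ncxmm tnnsy
Hunk 5: at line 4 remove [vxju] add [qdyl,vbqi,dpu] -> 18 lines: vpbtt aaupb wtskd kvou qdyl vbqi dpu ant aofnq xov fnyh kav kttf tfhpq duysa sjjek ncxmm tnnsy
Hunk 6: at line 10 remove [fnyh] add [nvz,ejnlt,eaqyv] -> 20 lines: vpbtt aaupb wtskd kvou qdyl vbqi dpu ant aofnq xov nvz ejnlt eaqyv kav kttf tfhpq duysa sjjek ncxmm tnnsy
Final line count: 20

Answer: 20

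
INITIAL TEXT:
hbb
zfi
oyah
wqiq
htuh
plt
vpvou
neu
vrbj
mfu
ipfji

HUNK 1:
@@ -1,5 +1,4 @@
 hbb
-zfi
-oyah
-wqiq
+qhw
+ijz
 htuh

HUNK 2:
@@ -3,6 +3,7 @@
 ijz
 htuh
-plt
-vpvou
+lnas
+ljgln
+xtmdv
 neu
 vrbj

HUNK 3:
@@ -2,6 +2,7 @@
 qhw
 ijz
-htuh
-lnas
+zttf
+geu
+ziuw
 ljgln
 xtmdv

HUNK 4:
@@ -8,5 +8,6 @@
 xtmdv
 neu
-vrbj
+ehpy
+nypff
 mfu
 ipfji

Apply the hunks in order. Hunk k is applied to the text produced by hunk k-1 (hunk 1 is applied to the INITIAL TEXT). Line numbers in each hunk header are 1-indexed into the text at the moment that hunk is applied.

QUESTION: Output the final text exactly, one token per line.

Hunk 1: at line 1 remove [zfi,oyah,wqiq] add [qhw,ijz] -> 10 lines: hbb qhw ijz htuh plt vpvou neu vrbj mfu ipfji
Hunk 2: at line 3 remove [plt,vpvou] add [lnas,ljgln,xtmdv] -> 11 lines: hbb qhw ijz htuh lnas ljgln xtmdv neu vrbj mfu ipfji
Hunk 3: at line 2 remove [htuh,lnas] add [zttf,geu,ziuw] -> 12 lines: hbb qhw ijz zttf geu ziuw ljgln xtmdv neu vrbj mfu ipfji
Hunk 4: at line 8 remove [vrbj] add [ehpy,nypff] -> 13 lines: hbb qhw ijz zttf geu ziuw ljgln xtmdv neu ehpy nypff mfu ipfji

Answer: hbb
qhw
ijz
zttf
geu
ziuw
ljgln
xtmdv
neu
ehpy
nypff
mfu
ipfji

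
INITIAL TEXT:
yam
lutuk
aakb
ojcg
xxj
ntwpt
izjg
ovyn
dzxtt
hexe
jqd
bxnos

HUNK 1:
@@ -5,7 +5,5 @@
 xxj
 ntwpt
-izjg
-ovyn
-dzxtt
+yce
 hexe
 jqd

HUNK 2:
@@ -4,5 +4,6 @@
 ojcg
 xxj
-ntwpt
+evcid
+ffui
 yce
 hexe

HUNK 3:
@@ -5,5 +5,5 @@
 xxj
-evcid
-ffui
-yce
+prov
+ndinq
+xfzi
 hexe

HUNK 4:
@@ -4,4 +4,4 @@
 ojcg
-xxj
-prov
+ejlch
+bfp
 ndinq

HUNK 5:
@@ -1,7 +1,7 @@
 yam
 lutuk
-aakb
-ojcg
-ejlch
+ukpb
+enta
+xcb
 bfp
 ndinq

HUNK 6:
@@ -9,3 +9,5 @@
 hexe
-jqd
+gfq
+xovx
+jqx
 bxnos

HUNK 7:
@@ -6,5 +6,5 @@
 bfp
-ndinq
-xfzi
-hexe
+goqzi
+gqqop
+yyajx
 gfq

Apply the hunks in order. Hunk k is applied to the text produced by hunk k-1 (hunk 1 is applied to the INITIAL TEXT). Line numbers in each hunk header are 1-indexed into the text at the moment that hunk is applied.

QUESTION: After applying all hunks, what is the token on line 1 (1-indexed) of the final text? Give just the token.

Hunk 1: at line 5 remove [izjg,ovyn,dzxtt] add [yce] -> 10 lines: yam lutuk aakb ojcg xxj ntwpt yce hexe jqd bxnos
Hunk 2: at line 4 remove [ntwpt] add [evcid,ffui] -> 11 lines: yam lutuk aakb ojcg xxj evcid ffui yce hexe jqd bxnos
Hunk 3: at line 5 remove [evcid,ffui,yce] add [prov,ndinq,xfzi] -> 11 lines: yam lutuk aakb ojcg xxj prov ndinq xfzi hexe jqd bxnos
Hunk 4: at line 4 remove [xxj,prov] add [ejlch,bfp] -> 11 lines: yam lutuk aakb ojcg ejlch bfp ndinq xfzi hexe jqd bxnos
Hunk 5: at line 1 remove [aakb,ojcg,ejlch] add [ukpb,enta,xcb] -> 11 lines: yam lutuk ukpb enta xcb bfp ndinq xfzi hexe jqd bxnos
Hunk 6: at line 9 remove [jqd] add [gfq,xovx,jqx] -> 13 lines: yam lutuk ukpb enta xcb bfp ndinq xfzi hexe gfq xovx jqx bxnos
Hunk 7: at line 6 remove [ndinq,xfzi,hexe] add [goqzi,gqqop,yyajx] -> 13 lines: yam lutuk ukpb enta xcb bfp goqzi gqqop yyajx gfq xovx jqx bxnos
Final line 1: yam

Answer: yam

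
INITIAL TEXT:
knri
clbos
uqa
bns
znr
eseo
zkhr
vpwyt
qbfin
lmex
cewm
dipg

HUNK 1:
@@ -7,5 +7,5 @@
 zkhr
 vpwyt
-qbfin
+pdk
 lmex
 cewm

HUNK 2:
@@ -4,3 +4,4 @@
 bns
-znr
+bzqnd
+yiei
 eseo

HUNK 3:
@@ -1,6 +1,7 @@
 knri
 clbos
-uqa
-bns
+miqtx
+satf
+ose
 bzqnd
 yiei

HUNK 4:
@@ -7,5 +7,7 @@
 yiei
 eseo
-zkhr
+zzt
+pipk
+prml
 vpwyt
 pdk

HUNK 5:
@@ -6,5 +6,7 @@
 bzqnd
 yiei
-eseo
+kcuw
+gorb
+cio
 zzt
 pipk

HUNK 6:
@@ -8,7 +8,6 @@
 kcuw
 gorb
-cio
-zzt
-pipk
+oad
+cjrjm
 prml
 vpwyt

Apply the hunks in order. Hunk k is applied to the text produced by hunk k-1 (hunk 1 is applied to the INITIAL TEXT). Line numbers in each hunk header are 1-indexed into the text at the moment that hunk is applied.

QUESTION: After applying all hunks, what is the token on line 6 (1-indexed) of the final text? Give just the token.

Answer: bzqnd

Derivation:
Hunk 1: at line 7 remove [qbfin] add [pdk] -> 12 lines: knri clbos uqa bns znr eseo zkhr vpwyt pdk lmex cewm dipg
Hunk 2: at line 4 remove [znr] add [bzqnd,yiei] -> 13 lines: knri clbos uqa bns bzqnd yiei eseo zkhr vpwyt pdk lmex cewm dipg
Hunk 3: at line 1 remove [uqa,bns] add [miqtx,satf,ose] -> 14 lines: knri clbos miqtx satf ose bzqnd yiei eseo zkhr vpwyt pdk lmex cewm dipg
Hunk 4: at line 7 remove [zkhr] add [zzt,pipk,prml] -> 16 lines: knri clbos miqtx satf ose bzqnd yiei eseo zzt pipk prml vpwyt pdk lmex cewm dipg
Hunk 5: at line 6 remove [eseo] add [kcuw,gorb,cio] -> 18 lines: knri clbos miqtx satf ose bzqnd yiei kcuw gorb cio zzt pipk prml vpwyt pdk lmex cewm dipg
Hunk 6: at line 8 remove [cio,zzt,pipk] add [oad,cjrjm] -> 17 lines: knri clbos miqtx satf ose bzqnd yiei kcuw gorb oad cjrjm prml vpwyt pdk lmex cewm dipg
Final line 6: bzqnd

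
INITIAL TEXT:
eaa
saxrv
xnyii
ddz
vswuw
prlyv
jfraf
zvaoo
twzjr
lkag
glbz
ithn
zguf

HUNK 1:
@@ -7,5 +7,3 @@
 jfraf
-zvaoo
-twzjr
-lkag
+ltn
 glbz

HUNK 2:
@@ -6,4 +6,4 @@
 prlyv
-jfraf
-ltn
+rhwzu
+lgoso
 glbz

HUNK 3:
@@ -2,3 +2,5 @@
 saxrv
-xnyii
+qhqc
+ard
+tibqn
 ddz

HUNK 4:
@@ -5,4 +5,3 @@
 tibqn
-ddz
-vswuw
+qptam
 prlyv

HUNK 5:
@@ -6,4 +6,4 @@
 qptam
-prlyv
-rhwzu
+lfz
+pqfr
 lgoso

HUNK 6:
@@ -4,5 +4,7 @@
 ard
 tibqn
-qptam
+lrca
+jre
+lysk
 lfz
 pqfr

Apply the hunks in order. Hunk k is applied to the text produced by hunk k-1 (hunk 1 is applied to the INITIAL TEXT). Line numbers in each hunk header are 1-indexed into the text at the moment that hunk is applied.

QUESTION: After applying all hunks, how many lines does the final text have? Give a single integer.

Hunk 1: at line 7 remove [zvaoo,twzjr,lkag] add [ltn] -> 11 lines: eaa saxrv xnyii ddz vswuw prlyv jfraf ltn glbz ithn zguf
Hunk 2: at line 6 remove [jfraf,ltn] add [rhwzu,lgoso] -> 11 lines: eaa saxrv xnyii ddz vswuw prlyv rhwzu lgoso glbz ithn zguf
Hunk 3: at line 2 remove [xnyii] add [qhqc,ard,tibqn] -> 13 lines: eaa saxrv qhqc ard tibqn ddz vswuw prlyv rhwzu lgoso glbz ithn zguf
Hunk 4: at line 5 remove [ddz,vswuw] add [qptam] -> 12 lines: eaa saxrv qhqc ard tibqn qptam prlyv rhwzu lgoso glbz ithn zguf
Hunk 5: at line 6 remove [prlyv,rhwzu] add [lfz,pqfr] -> 12 lines: eaa saxrv qhqc ard tibqn qptam lfz pqfr lgoso glbz ithn zguf
Hunk 6: at line 4 remove [qptam] add [lrca,jre,lysk] -> 14 lines: eaa saxrv qhqc ard tibqn lrca jre lysk lfz pqfr lgoso glbz ithn zguf
Final line count: 14

Answer: 14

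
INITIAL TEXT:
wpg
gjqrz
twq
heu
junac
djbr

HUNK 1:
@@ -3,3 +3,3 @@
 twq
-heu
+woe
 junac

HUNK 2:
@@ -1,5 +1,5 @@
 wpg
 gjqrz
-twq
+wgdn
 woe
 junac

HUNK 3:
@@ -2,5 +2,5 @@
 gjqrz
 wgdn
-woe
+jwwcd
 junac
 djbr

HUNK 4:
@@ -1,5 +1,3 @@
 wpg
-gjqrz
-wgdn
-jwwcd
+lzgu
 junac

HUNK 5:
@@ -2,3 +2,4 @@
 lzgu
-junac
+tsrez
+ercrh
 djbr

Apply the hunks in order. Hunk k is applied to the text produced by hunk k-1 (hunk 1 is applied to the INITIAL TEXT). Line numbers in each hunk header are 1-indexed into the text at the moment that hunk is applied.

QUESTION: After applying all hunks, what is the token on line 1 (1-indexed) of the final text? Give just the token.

Hunk 1: at line 3 remove [heu] add [woe] -> 6 lines: wpg gjqrz twq woe junac djbr
Hunk 2: at line 1 remove [twq] add [wgdn] -> 6 lines: wpg gjqrz wgdn woe junac djbr
Hunk 3: at line 2 remove [woe] add [jwwcd] -> 6 lines: wpg gjqrz wgdn jwwcd junac djbr
Hunk 4: at line 1 remove [gjqrz,wgdn,jwwcd] add [lzgu] -> 4 lines: wpg lzgu junac djbr
Hunk 5: at line 2 remove [junac] add [tsrez,ercrh] -> 5 lines: wpg lzgu tsrez ercrh djbr
Final line 1: wpg

Answer: wpg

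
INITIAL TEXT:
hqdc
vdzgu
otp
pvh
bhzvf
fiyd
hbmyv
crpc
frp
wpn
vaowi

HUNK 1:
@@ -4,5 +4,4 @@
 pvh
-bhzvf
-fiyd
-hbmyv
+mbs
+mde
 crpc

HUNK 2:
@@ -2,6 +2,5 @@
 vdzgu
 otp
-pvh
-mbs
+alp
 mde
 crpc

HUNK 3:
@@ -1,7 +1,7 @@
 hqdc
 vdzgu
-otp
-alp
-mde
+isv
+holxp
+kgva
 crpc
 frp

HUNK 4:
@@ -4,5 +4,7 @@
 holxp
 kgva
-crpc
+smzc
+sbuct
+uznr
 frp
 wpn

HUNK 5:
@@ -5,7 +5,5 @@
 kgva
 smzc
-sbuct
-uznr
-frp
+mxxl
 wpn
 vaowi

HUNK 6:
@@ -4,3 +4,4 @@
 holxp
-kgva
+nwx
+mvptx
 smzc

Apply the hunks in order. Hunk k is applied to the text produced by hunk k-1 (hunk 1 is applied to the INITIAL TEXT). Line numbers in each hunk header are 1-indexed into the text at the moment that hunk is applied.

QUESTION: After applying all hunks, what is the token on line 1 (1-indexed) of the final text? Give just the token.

Answer: hqdc

Derivation:
Hunk 1: at line 4 remove [bhzvf,fiyd,hbmyv] add [mbs,mde] -> 10 lines: hqdc vdzgu otp pvh mbs mde crpc frp wpn vaowi
Hunk 2: at line 2 remove [pvh,mbs] add [alp] -> 9 lines: hqdc vdzgu otp alp mde crpc frp wpn vaowi
Hunk 3: at line 1 remove [otp,alp,mde] add [isv,holxp,kgva] -> 9 lines: hqdc vdzgu isv holxp kgva crpc frp wpn vaowi
Hunk 4: at line 4 remove [crpc] add [smzc,sbuct,uznr] -> 11 lines: hqdc vdzgu isv holxp kgva smzc sbuct uznr frp wpn vaowi
Hunk 5: at line 5 remove [sbuct,uznr,frp] add [mxxl] -> 9 lines: hqdc vdzgu isv holxp kgva smzc mxxl wpn vaowi
Hunk 6: at line 4 remove [kgva] add [nwx,mvptx] -> 10 lines: hqdc vdzgu isv holxp nwx mvptx smzc mxxl wpn vaowi
Final line 1: hqdc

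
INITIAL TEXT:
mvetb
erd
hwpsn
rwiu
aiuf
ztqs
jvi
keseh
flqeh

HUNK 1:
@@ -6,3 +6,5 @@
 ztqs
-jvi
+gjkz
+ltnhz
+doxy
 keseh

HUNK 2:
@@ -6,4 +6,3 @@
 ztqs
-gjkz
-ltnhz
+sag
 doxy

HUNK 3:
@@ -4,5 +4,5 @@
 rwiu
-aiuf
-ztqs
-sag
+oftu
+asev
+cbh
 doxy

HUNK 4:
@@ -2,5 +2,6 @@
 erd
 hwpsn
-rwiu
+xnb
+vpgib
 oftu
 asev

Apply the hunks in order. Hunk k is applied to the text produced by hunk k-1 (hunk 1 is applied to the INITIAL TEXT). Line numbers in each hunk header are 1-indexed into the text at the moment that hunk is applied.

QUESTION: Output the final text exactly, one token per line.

Hunk 1: at line 6 remove [jvi] add [gjkz,ltnhz,doxy] -> 11 lines: mvetb erd hwpsn rwiu aiuf ztqs gjkz ltnhz doxy keseh flqeh
Hunk 2: at line 6 remove [gjkz,ltnhz] add [sag] -> 10 lines: mvetb erd hwpsn rwiu aiuf ztqs sag doxy keseh flqeh
Hunk 3: at line 4 remove [aiuf,ztqs,sag] add [oftu,asev,cbh] -> 10 lines: mvetb erd hwpsn rwiu oftu asev cbh doxy keseh flqeh
Hunk 4: at line 2 remove [rwiu] add [xnb,vpgib] -> 11 lines: mvetb erd hwpsn xnb vpgib oftu asev cbh doxy keseh flqeh

Answer: mvetb
erd
hwpsn
xnb
vpgib
oftu
asev
cbh
doxy
keseh
flqeh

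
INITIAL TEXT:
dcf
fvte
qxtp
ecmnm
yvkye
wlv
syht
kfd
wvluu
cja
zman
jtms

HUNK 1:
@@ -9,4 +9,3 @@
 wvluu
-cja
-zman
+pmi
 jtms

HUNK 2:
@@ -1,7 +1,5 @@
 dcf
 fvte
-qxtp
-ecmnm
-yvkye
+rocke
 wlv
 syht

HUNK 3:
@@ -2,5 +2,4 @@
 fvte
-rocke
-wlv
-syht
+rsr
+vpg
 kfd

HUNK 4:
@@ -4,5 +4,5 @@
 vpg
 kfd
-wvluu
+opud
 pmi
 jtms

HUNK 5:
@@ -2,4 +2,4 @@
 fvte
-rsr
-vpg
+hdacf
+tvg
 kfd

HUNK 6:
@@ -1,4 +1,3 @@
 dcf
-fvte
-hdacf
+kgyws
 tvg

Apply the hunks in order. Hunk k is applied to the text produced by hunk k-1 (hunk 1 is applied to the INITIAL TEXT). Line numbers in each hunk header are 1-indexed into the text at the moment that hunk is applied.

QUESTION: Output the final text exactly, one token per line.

Answer: dcf
kgyws
tvg
kfd
opud
pmi
jtms

Derivation:
Hunk 1: at line 9 remove [cja,zman] add [pmi] -> 11 lines: dcf fvte qxtp ecmnm yvkye wlv syht kfd wvluu pmi jtms
Hunk 2: at line 1 remove [qxtp,ecmnm,yvkye] add [rocke] -> 9 lines: dcf fvte rocke wlv syht kfd wvluu pmi jtms
Hunk 3: at line 2 remove [rocke,wlv,syht] add [rsr,vpg] -> 8 lines: dcf fvte rsr vpg kfd wvluu pmi jtms
Hunk 4: at line 4 remove [wvluu] add [opud] -> 8 lines: dcf fvte rsr vpg kfd opud pmi jtms
Hunk 5: at line 2 remove [rsr,vpg] add [hdacf,tvg] -> 8 lines: dcf fvte hdacf tvg kfd opud pmi jtms
Hunk 6: at line 1 remove [fvte,hdacf] add [kgyws] -> 7 lines: dcf kgyws tvg kfd opud pmi jtms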